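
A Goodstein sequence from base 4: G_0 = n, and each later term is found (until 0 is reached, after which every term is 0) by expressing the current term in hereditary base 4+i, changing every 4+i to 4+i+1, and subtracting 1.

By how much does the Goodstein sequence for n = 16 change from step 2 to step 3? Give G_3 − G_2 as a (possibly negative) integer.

[0] 16 ≡ 4^2 (base 4). Lift 5: 25. −1: 24.
[1] 24 ≡ 4·5 + 4 (base 5). Lift 6: 28. −1: 27.
[2] 27 ≡ 4·6 + 3 (base 6). Lift 7: 31. −1: 30.

3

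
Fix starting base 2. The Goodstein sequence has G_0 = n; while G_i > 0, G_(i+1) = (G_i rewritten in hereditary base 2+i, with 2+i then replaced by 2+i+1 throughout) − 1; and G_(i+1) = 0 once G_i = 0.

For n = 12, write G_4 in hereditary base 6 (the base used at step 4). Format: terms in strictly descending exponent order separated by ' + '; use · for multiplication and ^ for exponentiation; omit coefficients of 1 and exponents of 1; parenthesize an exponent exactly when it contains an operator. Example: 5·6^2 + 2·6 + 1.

[0] 12 ≡ 2^(2 + 1) + 2^2 (base 2). Lift 3: 108. −1: 107.
[1] 107 ≡ 3^(3 + 1) + 2·3^2 + 2·3 + 2 (base 3). Lift 4: 1066. −1: 1065.
[2] 1065 ≡ 4^(4 + 1) + 2·4^2 + 2·4 + 1 (base 4). Lift 5: 15686. −1: 15685.
[3] 15685 ≡ 5^(5 + 1) + 2·5^2 + 2·5 (base 5). Lift 6: 280020. −1: 280019.
[4] 280019 ≡ 6^(6 + 1) + 2·6^2 + 6 + 5 (base 6). Lift 7: 5764911. −1: 5764910.

6^(6 + 1) + 2·6^2 + 6 + 5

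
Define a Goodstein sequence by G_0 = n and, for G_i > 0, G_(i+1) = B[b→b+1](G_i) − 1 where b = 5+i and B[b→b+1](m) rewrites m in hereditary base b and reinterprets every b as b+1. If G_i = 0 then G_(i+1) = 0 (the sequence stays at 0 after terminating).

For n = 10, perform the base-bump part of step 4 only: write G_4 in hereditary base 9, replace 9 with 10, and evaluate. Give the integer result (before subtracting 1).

12

G_0=10  [base 5] 2·5  →[5↦6]→  2·6 = 12  −1 ⇒ G_1=11
G_1=11  [base 6] 6 + 5  →[6↦7]→  7 + 5 = 12  −1 ⇒ G_2=11
G_2=11  [base 7] 7 + 4  →[7↦8]→  8 + 4 = 12  −1 ⇒ G_3=11
G_3=11  [base 8] 8 + 3  →[8↦9]→  9 + 3 = 12  −1 ⇒ G_4=11
G_4=11  [base 9] 9 + 2  →[9↦10]→  10 + 2 = 12  −1 ⇒ G_5=11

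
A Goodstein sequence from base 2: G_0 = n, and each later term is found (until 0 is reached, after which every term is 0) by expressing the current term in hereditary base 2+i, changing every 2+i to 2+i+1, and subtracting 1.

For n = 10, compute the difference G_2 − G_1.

G_0=10  [base 2] 2^(2 + 1) + 2  →[2↦3]→  3^(3 + 1) + 3 = 84  −1 ⇒ G_1=83
G_1=83  [base 3] 3^(3 + 1) + 2  →[3↦4]→  4^(4 + 1) + 2 = 1026  −1 ⇒ G_2=1025

942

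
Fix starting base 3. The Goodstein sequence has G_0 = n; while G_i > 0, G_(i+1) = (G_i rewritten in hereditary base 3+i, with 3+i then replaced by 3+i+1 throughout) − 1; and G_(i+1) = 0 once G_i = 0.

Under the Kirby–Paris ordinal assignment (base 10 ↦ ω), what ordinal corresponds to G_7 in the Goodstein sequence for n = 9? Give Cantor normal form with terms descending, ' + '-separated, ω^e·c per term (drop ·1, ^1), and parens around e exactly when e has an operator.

ω·2 + 5

(0) 9|_3 = 3^2 ↦ 4^2|_4 = 16 ⇒ 15
(1) 15|_4 = 3·4 + 3 ↦ 3·5 + 3|_5 = 18 ⇒ 17
(2) 17|_5 = 3·5 + 2 ↦ 3·6 + 2|_6 = 20 ⇒ 19
(3) 19|_6 = 3·6 + 1 ↦ 3·7 + 1|_7 = 22 ⇒ 21
(4) 21|_7 = 3·7 ↦ 3·8|_8 = 24 ⇒ 23
(5) 23|_8 = 2·8 + 7 ↦ 2·9 + 7|_9 = 25 ⇒ 24
(6) 24|_9 = 2·9 + 6 ↦ 2·10 + 6|_10 = 26 ⇒ 25
(7) 25|_10 = 2·10 + 5 ↦ 2·11 + 5|_11 = 27 ⇒ 26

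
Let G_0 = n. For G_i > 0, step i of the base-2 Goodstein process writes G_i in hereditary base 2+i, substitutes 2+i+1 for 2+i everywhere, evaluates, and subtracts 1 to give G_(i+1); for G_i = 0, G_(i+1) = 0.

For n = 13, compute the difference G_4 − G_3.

264619

base 2: 13 = 2^(2 + 1) + 2^2 + 1; at 3: 3^(3 + 1) + 3^3 + 1 = 109; next = 108
base 3: 108 = 3^(3 + 1) + 3^3; at 4: 4^(4 + 1) + 4^4 = 1280; next = 1279
base 4: 1279 = 4^(4 + 1) + 3·4^3 + 3·4^2 + 3·4 + 3; at 5: 5^(5 + 1) + 3·5^3 + 3·5^2 + 3·5 + 3 = 16093; next = 16092
base 5: 16092 = 5^(5 + 1) + 3·5^3 + 3·5^2 + 3·5 + 2; at 6: 6^(6 + 1) + 3·6^3 + 3·6^2 + 3·6 + 2 = 280712; next = 280711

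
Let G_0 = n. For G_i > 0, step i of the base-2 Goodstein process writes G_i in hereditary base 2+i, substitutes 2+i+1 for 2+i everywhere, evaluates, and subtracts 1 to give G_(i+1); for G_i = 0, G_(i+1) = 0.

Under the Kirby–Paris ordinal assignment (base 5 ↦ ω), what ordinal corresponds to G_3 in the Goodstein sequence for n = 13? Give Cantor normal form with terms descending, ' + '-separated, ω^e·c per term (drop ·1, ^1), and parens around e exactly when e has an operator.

ω^(ω + 1) + ω^3·3 + ω^2·3 + ω·3 + 2

13 —HB2→ 2^(2 + 1) + 2^2 + 1 —bump→ 3^(3 + 1) + 3^3 + 1 = 109 —(−1)→ 108
108 —HB3→ 3^(3 + 1) + 3^3 —bump→ 4^(4 + 1) + 4^4 = 1280 —(−1)→ 1279
1279 —HB4→ 4^(4 + 1) + 3·4^3 + 3·4^2 + 3·4 + 3 —bump→ 5^(5 + 1) + 3·5^3 + 3·5^2 + 3·5 + 3 = 16093 —(−1)→ 16092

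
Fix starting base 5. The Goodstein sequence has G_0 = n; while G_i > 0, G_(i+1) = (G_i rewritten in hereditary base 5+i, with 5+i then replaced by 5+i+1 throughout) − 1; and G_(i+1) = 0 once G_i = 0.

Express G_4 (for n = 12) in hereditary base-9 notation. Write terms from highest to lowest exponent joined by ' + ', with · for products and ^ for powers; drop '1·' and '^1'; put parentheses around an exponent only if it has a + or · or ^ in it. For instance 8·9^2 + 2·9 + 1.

9 + 6

i=0: 12 = 2·5 + 2 (b=5); 5→6: 2·6 + 2 = 14; 14−1 = 13
i=1: 13 = 2·6 + 1 (b=6); 6→7: 2·7 + 1 = 15; 15−1 = 14
i=2: 14 = 2·7 (b=7); 7→8: 2·8 = 16; 16−1 = 15
i=3: 15 = 8 + 7 (b=8); 8→9: 9 + 7 = 16; 16−1 = 15
i=4: 15 = 9 + 6 (b=9); 9→10: 10 + 6 = 16; 16−1 = 15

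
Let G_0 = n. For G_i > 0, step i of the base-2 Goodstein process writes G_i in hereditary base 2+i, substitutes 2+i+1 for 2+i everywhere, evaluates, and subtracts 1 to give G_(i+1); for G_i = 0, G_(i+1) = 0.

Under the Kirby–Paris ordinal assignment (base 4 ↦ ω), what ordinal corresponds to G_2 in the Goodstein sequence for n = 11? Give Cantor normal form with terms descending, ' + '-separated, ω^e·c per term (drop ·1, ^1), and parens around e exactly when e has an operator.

G_0 = 11. HB_2(11) = 2^(2 + 1) + 2 + 1. Bump = 85. G_1 = 84.
G_1 = 84. HB_3(84) = 3^(3 + 1) + 3. Bump = 1028. G_2 = 1027.
G_2 = 1027. HB_4(1027) = 4^(4 + 1) + 3. Bump = 15628. G_3 = 15627.

ω^(ω + 1) + 3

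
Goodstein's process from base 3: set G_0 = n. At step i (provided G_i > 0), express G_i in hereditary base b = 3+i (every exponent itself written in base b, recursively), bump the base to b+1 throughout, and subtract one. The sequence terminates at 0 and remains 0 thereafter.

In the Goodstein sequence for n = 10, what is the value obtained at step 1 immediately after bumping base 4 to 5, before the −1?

(0) 10|_3 = 3^2 + 1 ↦ 4^2 + 1|_4 = 17 ⇒ 16
(1) 16|_4 = 4^2 ↦ 5^2|_5 = 25 ⇒ 24

25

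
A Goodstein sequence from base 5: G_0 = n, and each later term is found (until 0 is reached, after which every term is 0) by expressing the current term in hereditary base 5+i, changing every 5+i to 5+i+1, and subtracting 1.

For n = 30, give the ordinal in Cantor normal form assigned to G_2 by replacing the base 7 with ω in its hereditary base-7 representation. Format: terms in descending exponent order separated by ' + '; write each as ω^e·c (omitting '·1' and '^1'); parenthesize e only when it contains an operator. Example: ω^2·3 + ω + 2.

base 5: 30 = 5^2 + 5; at 6: 6^2 + 6 = 42; next = 41
base 6: 41 = 6^2 + 5; at 7: 7^2 + 5 = 54; next = 53

ω^2 + 4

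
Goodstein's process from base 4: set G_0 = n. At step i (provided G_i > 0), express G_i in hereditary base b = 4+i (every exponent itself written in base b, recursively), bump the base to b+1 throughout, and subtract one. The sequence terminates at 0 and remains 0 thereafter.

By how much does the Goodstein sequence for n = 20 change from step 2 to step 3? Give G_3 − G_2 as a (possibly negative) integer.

12

G_0 = 20. HB_4(20) = 4^2 + 4. Bump = 30. G_1 = 29.
G_1 = 29. HB_5(29) = 5^2 + 4. Bump = 40. G_2 = 39.
G_2 = 39. HB_6(39) = 6^2 + 3. Bump = 52. G_3 = 51.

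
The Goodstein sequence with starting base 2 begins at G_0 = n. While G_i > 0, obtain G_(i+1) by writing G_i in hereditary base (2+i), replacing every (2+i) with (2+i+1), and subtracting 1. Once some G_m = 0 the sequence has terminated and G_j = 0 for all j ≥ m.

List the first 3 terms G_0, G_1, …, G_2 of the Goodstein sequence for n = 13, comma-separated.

step 0: 13 = 2^(2 + 1) + 2^2 + 1; sub 3 for 2: 3^(3 + 1) + 3^3 + 1; = 109; G_1 = 109−1 = 108
step 1: 108 = 3^(3 + 1) + 3^3; sub 4 for 3: 4^(4 + 1) + 4^4; = 1280; G_2 = 1280−1 = 1279

13, 108, 1279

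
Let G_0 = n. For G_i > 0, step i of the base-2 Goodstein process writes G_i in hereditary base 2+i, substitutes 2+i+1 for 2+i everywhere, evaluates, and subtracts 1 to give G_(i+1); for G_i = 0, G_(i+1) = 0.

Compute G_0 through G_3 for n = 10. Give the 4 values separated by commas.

10, 83, 1025, 15625

i=0: 10 = 2^(2 + 1) + 2 (b=2); 2→3: 3^(3 + 1) + 3 = 84; 84−1 = 83
i=1: 83 = 3^(3 + 1) + 2 (b=3); 3→4: 4^(4 + 1) + 2 = 1026; 1026−1 = 1025
i=2: 1025 = 4^(4 + 1) + 1 (b=4); 4→5: 5^(5 + 1) + 1 = 15626; 15626−1 = 15625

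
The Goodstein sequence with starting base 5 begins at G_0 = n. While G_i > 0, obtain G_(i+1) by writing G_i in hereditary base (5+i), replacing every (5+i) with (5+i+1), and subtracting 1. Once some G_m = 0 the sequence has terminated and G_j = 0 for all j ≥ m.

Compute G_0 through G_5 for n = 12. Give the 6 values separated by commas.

G_0=12  [base 5] 2·5 + 2  →[5↦6]→  2·6 + 2 = 14  −1 ⇒ G_1=13
G_1=13  [base 6] 2·6 + 1  →[6↦7]→  2·7 + 1 = 15  −1 ⇒ G_2=14
G_2=14  [base 7] 2·7  →[7↦8]→  2·8 = 16  −1 ⇒ G_3=15
G_3=15  [base 8] 8 + 7  →[8↦9]→  9 + 7 = 16  −1 ⇒ G_4=15
G_4=15  [base 9] 9 + 6  →[9↦10]→  10 + 6 = 16  −1 ⇒ G_5=15

12, 13, 14, 15, 15, 15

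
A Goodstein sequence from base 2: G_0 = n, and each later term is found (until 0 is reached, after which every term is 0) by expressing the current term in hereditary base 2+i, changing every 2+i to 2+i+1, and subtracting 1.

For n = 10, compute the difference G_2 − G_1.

(0) 10|_2 = 2^(2 + 1) + 2 ↦ 3^(3 + 1) + 3|_3 = 84 ⇒ 83
(1) 83|_3 = 3^(3 + 1) + 2 ↦ 4^(4 + 1) + 2|_4 = 1026 ⇒ 1025

942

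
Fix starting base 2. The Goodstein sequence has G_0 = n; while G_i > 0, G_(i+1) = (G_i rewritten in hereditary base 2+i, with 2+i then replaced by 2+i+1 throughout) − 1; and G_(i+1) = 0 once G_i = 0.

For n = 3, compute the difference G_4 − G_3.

G_0 = 3. HB_2(3) = 2 + 1. Bump = 4. G_1 = 3.
G_1 = 3. HB_3(3) = 3. Bump = 4. G_2 = 3.
G_2 = 3. HB_4(3) = 3. Bump = 3. G_3 = 2.
G_3 = 2. HB_5(2) = 2. Bump = 2. G_4 = 1.

-1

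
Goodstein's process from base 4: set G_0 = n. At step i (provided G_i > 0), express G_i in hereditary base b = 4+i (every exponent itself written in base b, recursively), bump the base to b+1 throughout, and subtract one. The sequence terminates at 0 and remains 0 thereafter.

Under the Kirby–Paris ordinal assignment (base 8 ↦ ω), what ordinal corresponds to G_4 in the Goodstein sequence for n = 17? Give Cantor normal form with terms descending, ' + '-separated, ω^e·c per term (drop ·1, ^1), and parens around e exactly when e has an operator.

17 —HB4→ 4^2 + 1 —bump→ 5^2 + 1 = 26 —(−1)→ 25
25 —HB5→ 5^2 —bump→ 6^2 = 36 —(−1)→ 35
35 —HB6→ 5·6 + 5 —bump→ 5·7 + 5 = 40 —(−1)→ 39
39 —HB7→ 5·7 + 4 —bump→ 5·8 + 4 = 44 —(−1)→ 43
43 —HB8→ 5·8 + 3 —bump→ 5·9 + 3 = 48 —(−1)→ 47

ω·5 + 3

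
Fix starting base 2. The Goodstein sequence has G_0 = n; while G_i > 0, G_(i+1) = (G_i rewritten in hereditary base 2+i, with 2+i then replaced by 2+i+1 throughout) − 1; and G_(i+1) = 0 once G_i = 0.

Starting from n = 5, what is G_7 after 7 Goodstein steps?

(0) 5|_2 = 2^2 + 1 ↦ 3^3 + 1|_3 = 28 ⇒ 27
(1) 27|_3 = 3^3 ↦ 4^4|_4 = 256 ⇒ 255
(2) 255|_4 = 3·4^3 + 3·4^2 + 3·4 + 3 ↦ 3·5^3 + 3·5^2 + 3·5 + 3|_5 = 468 ⇒ 467
(3) 467|_5 = 3·5^3 + 3·5^2 + 3·5 + 2 ↦ 3·6^3 + 3·6^2 + 3·6 + 2|_6 = 776 ⇒ 775
(4) 775|_6 = 3·6^3 + 3·6^2 + 3·6 + 1 ↦ 3·7^3 + 3·7^2 + 3·7 + 1|_7 = 1198 ⇒ 1197
(5) 1197|_7 = 3·7^3 + 3·7^2 + 3·7 ↦ 3·8^3 + 3·8^2 + 3·8|_8 = 1752 ⇒ 1751
(6) 1751|_8 = 3·8^3 + 3·8^2 + 2·8 + 7 ↦ 3·9^3 + 3·9^2 + 2·9 + 7|_9 = 2455 ⇒ 2454
(7) 2454|_9 = 3·9^3 + 3·9^2 + 2·9 + 6 ↦ 3·10^3 + 3·10^2 + 2·10 + 6|_10 = 3326 ⇒ 3325

2454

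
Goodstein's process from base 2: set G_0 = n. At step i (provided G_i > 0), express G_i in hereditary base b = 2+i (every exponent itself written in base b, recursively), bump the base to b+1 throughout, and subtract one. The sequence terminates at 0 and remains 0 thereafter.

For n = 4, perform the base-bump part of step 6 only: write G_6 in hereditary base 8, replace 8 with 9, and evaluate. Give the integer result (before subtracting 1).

174

(0) 4|_2 = 2^2 ↦ 3^3|_3 = 27 ⇒ 26
(1) 26|_3 = 2·3^2 + 2·3 + 2 ↦ 2·4^2 + 2·4 + 2|_4 = 42 ⇒ 41
(2) 41|_4 = 2·4^2 + 2·4 + 1 ↦ 2·5^2 + 2·5 + 1|_5 = 61 ⇒ 60
(3) 60|_5 = 2·5^2 + 2·5 ↦ 2·6^2 + 2·6|_6 = 84 ⇒ 83
(4) 83|_6 = 2·6^2 + 6 + 5 ↦ 2·7^2 + 7 + 5|_7 = 110 ⇒ 109
(5) 109|_7 = 2·7^2 + 7 + 4 ↦ 2·8^2 + 8 + 4|_8 = 140 ⇒ 139
(6) 139|_8 = 2·8^2 + 8 + 3 ↦ 2·9^2 + 9 + 3|_9 = 174 ⇒ 173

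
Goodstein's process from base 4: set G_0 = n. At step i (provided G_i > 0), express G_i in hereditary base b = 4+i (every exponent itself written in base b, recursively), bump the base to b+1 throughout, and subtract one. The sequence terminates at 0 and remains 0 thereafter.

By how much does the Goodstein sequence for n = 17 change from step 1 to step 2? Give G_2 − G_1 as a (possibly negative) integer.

(0) 17|_4 = 4^2 + 1 ↦ 5^2 + 1|_5 = 26 ⇒ 25
(1) 25|_5 = 5^2 ↦ 6^2|_6 = 36 ⇒ 35

10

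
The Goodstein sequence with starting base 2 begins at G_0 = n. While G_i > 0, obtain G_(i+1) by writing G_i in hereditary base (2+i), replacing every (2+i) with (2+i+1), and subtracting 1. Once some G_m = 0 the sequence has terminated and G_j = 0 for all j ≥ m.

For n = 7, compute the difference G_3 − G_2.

(0) 7|_2 = 2^2 + 2 + 1 ↦ 3^3 + 3 + 1|_3 = 31 ⇒ 30
(1) 30|_3 = 3^3 + 3 ↦ 4^4 + 4|_4 = 260 ⇒ 259
(2) 259|_4 = 4^4 + 3 ↦ 5^5 + 3|_5 = 3128 ⇒ 3127

2868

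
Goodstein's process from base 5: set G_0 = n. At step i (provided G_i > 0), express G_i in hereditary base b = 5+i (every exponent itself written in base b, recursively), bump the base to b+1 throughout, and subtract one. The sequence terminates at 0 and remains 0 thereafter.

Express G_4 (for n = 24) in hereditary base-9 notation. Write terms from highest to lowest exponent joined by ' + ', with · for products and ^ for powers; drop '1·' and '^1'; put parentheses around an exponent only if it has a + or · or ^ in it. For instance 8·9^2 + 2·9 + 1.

[0] 24 ≡ 4·5 + 4 (base 5). Lift 6: 28. −1: 27.
[1] 27 ≡ 4·6 + 3 (base 6). Lift 7: 31. −1: 30.
[2] 30 ≡ 4·7 + 2 (base 7). Lift 8: 34. −1: 33.
[3] 33 ≡ 4·8 + 1 (base 8). Lift 9: 37. −1: 36.
[4] 36 ≡ 4·9 (base 9). Lift 10: 40. −1: 39.

4·9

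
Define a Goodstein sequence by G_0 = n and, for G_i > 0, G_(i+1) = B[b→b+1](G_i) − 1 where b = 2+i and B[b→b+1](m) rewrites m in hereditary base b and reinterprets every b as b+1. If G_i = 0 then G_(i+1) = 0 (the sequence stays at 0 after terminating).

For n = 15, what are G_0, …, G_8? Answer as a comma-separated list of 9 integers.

G_0 = 15. HB_2(15) = 2^(2 + 1) + 2^2 + 2 + 1. Bump = 112. G_1 = 111.
G_1 = 111. HB_3(111) = 3^(3 + 1) + 3^3 + 3. Bump = 1284. G_2 = 1283.
G_2 = 1283. HB_4(1283) = 4^(4 + 1) + 4^4 + 3. Bump = 18753. G_3 = 18752.
G_3 = 18752. HB_5(18752) = 5^(5 + 1) + 5^5 + 2. Bump = 326594. G_4 = 326593.
G_4 = 326593. HB_6(326593) = 6^(6 + 1) + 6^6 + 1. Bump = 6588345. G_5 = 6588344.
G_5 = 6588344. HB_7(6588344) = 7^(7 + 1) + 7^7. Bump = 150994944. G_6 = 150994943.
G_6 = 150994943. HB_8(150994943) = 8^(8 + 1) + 7·8^7 + 7·8^6 + 7·8^5 + 7·8^4 + 7·8^3 + 7·8^2 + 7·8 + 7. Bump = 3524450281. G_7 = 3524450280.
G_7 = 3524450280. HB_9(3524450280) = 9^(9 + 1) + 7·9^7 + 7·9^6 + 7·9^5 + 7·9^4 + 7·9^3 + 7·9^2 + 7·9 + 6. Bump = 100077777776. G_8 = 100077777775.

15, 111, 1283, 18752, 326593, 6588344, 150994943, 3524450280, 100077777775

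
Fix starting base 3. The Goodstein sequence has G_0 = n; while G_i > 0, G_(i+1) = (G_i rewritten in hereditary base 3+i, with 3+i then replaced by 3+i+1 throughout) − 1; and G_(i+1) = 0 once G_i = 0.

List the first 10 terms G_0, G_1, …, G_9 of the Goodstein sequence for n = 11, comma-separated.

base 3: 11 = 3^2 + 2; at 4: 4^2 + 2 = 18; next = 17
base 4: 17 = 4^2 + 1; at 5: 5^2 + 1 = 26; next = 25
base 5: 25 = 5^2; at 6: 6^2 = 36; next = 35
base 6: 35 = 5·6 + 5; at 7: 5·7 + 5 = 40; next = 39
base 7: 39 = 5·7 + 4; at 8: 5·8 + 4 = 44; next = 43
base 8: 43 = 5·8 + 3; at 9: 5·9 + 3 = 48; next = 47
base 9: 47 = 5·9 + 2; at 10: 5·10 + 2 = 52; next = 51
base 10: 51 = 5·10 + 1; at 11: 5·11 + 1 = 56; next = 55
base 11: 55 = 5·11; at 12: 5·12 = 60; next = 59

11, 17, 25, 35, 39, 43, 47, 51, 55, 59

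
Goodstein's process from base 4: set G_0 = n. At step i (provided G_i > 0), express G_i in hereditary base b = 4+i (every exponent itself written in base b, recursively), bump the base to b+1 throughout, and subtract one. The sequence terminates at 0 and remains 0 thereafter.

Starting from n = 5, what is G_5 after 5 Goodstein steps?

2

5 —HB4→ 4 + 1 —bump→ 5 + 1 = 6 —(−1)→ 5
5 —HB5→ 5 —bump→ 6 = 6 —(−1)→ 5
5 —HB6→ 5 —bump→ 5 = 5 —(−1)→ 4
4 —HB7→ 4 —bump→ 4 = 4 —(−1)→ 3
3 —HB8→ 3 —bump→ 3 = 3 —(−1)→ 2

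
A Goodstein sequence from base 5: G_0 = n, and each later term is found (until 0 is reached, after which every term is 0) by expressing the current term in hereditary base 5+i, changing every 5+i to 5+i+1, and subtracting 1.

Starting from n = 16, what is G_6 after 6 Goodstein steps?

24

G_0=16  [base 5] 3·5 + 1  →[5↦6]→  3·6 + 1 = 19  −1 ⇒ G_1=18
G_1=18  [base 6] 3·6  →[6↦7]→  3·7 = 21  −1 ⇒ G_2=20
G_2=20  [base 7] 2·7 + 6  →[7↦8]→  2·8 + 6 = 22  −1 ⇒ G_3=21
G_3=21  [base 8] 2·8 + 5  →[8↦9]→  2·9 + 5 = 23  −1 ⇒ G_4=22
G_4=22  [base 9] 2·9 + 4  →[9↦10]→  2·10 + 4 = 24  −1 ⇒ G_5=23
G_5=23  [base 10] 2·10 + 3  →[10↦11]→  2·11 + 3 = 25  −1 ⇒ G_6=24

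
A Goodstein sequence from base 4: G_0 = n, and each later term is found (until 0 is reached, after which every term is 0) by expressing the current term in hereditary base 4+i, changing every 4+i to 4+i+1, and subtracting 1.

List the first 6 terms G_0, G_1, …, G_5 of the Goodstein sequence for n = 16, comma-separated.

16, 24, 27, 30, 33, 36

[0] 16 ≡ 4^2 (base 4). Lift 5: 25. −1: 24.
[1] 24 ≡ 4·5 + 4 (base 5). Lift 6: 28. −1: 27.
[2] 27 ≡ 4·6 + 3 (base 6). Lift 7: 31. −1: 30.
[3] 30 ≡ 4·7 + 2 (base 7). Lift 8: 34. −1: 33.
[4] 33 ≡ 4·8 + 1 (base 8). Lift 9: 37. −1: 36.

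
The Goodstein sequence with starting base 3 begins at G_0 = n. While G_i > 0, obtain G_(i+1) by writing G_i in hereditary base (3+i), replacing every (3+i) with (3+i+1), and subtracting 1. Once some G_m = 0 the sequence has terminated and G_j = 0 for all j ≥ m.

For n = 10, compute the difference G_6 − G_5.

3

[0] 10 ≡ 3^2 + 1 (base 3). Lift 4: 17. −1: 16.
[1] 16 ≡ 4^2 (base 4). Lift 5: 25. −1: 24.
[2] 24 ≡ 4·5 + 4 (base 5). Lift 6: 28. −1: 27.
[3] 27 ≡ 4·6 + 3 (base 6). Lift 7: 31. −1: 30.
[4] 30 ≡ 4·7 + 2 (base 7). Lift 8: 34. −1: 33.
[5] 33 ≡ 4·8 + 1 (base 8). Lift 9: 37. −1: 36.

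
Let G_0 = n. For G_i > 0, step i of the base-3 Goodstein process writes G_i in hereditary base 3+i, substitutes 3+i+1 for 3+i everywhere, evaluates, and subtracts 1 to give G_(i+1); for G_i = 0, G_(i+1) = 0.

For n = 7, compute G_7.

9

7 —HB3→ 2·3 + 1 —bump→ 2·4 + 1 = 9 —(−1)→ 8
8 —HB4→ 2·4 —bump→ 2·5 = 10 —(−1)→ 9
9 —HB5→ 5 + 4 —bump→ 6 + 4 = 10 —(−1)→ 9
9 —HB6→ 6 + 3 —bump→ 7 + 3 = 10 —(−1)→ 9
9 —HB7→ 7 + 2 —bump→ 8 + 2 = 10 —(−1)→ 9
9 —HB8→ 8 + 1 —bump→ 9 + 1 = 10 —(−1)→ 9
9 —HB9→ 9 —bump→ 10 = 10 —(−1)→ 9
9 —HB10→ 9 —bump→ 9 = 9 —(−1)→ 8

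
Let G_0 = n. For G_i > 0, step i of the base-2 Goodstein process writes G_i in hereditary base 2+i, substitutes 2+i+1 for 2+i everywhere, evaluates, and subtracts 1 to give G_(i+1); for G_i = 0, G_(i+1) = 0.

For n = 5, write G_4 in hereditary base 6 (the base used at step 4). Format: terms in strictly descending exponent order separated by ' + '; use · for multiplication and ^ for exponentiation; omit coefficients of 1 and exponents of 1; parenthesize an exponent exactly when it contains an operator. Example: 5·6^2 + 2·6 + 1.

3·6^3 + 3·6^2 + 3·6 + 1

G_0=5  [base 2] 2^2 + 1  →[2↦3]→  3^3 + 1 = 28  −1 ⇒ G_1=27
G_1=27  [base 3] 3^3  →[3↦4]→  4^4 = 256  −1 ⇒ G_2=255
G_2=255  [base 4] 3·4^3 + 3·4^2 + 3·4 + 3  →[4↦5]→  3·5^3 + 3·5^2 + 3·5 + 3 = 468  −1 ⇒ G_3=467
G_3=467  [base 5] 3·5^3 + 3·5^2 + 3·5 + 2  →[5↦6]→  3·6^3 + 3·6^2 + 3·6 + 2 = 776  −1 ⇒ G_4=775
G_4=775  [base 6] 3·6^3 + 3·6^2 + 3·6 + 1  →[6↦7]→  3·7^3 + 3·7^2 + 3·7 + 1 = 1198  −1 ⇒ G_5=1197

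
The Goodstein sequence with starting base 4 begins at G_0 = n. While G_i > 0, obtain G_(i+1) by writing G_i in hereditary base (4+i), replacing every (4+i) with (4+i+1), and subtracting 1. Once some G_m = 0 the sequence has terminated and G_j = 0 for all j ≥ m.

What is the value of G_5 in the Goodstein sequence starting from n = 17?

47

i=0: 17 = 4^2 + 1 (b=4); 4→5: 5^2 + 1 = 26; 26−1 = 25
i=1: 25 = 5^2 (b=5); 5→6: 6^2 = 36; 36−1 = 35
i=2: 35 = 5·6 + 5 (b=6); 6→7: 5·7 + 5 = 40; 40−1 = 39
i=3: 39 = 5·7 + 4 (b=7); 7→8: 5·8 + 4 = 44; 44−1 = 43
i=4: 43 = 5·8 + 3 (b=8); 8→9: 5·9 + 3 = 48; 48−1 = 47
i=5: 47 = 5·9 + 2 (b=9); 9→10: 5·10 + 2 = 52; 52−1 = 51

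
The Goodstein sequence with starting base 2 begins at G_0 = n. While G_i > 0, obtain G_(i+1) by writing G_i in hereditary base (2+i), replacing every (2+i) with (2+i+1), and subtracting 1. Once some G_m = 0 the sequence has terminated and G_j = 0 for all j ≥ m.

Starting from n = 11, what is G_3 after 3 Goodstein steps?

G_0=11  [base 2] 2^(2 + 1) + 2 + 1  →[2↦3]→  3^(3 + 1) + 3 + 1 = 85  −1 ⇒ G_1=84
G_1=84  [base 3] 3^(3 + 1) + 3  →[3↦4]→  4^(4 + 1) + 4 = 1028  −1 ⇒ G_2=1027
G_2=1027  [base 4] 4^(4 + 1) + 3  →[4↦5]→  5^(5 + 1) + 3 = 15628  −1 ⇒ G_3=15627
G_3=15627  [base 5] 5^(5 + 1) + 2  →[5↦6]→  6^(6 + 1) + 2 = 279938  −1 ⇒ G_4=279937

15627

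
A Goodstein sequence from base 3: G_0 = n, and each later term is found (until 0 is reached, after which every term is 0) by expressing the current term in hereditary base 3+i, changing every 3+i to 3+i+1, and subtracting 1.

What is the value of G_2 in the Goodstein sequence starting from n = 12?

step 0: 12 = 3^2 + 3; sub 4 for 3: 4^2 + 4; = 20; G_1 = 20−1 = 19
step 1: 19 = 4^2 + 3; sub 5 for 4: 5^2 + 3; = 28; G_2 = 28−1 = 27
step 2: 27 = 5^2 + 2; sub 6 for 5: 6^2 + 2; = 38; G_3 = 38−1 = 37

27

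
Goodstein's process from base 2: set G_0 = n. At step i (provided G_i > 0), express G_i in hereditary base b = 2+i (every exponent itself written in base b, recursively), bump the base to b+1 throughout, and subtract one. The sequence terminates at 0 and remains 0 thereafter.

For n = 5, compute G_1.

G_0=5  [base 2] 2^2 + 1  →[2↦3]→  3^3 + 1 = 28  −1 ⇒ G_1=27
G_1=27  [base 3] 3^3  →[3↦4]→  4^4 = 256  −1 ⇒ G_2=255

27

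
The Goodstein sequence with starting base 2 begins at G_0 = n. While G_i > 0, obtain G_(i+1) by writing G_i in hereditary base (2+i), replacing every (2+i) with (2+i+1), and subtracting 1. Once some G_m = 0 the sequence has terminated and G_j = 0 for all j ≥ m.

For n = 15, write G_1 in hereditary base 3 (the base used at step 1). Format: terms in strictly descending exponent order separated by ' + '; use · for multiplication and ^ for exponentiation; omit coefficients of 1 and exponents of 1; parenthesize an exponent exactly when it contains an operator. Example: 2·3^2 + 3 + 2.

3^(3 + 1) + 3^3 + 3

step 0: 15 = 2^(2 + 1) + 2^2 + 2 + 1; sub 3 for 2: 3^(3 + 1) + 3^3 + 3 + 1; = 112; G_1 = 112−1 = 111
step 1: 111 = 3^(3 + 1) + 3^3 + 3; sub 4 for 3: 4^(4 + 1) + 4^4 + 4; = 1284; G_2 = 1284−1 = 1283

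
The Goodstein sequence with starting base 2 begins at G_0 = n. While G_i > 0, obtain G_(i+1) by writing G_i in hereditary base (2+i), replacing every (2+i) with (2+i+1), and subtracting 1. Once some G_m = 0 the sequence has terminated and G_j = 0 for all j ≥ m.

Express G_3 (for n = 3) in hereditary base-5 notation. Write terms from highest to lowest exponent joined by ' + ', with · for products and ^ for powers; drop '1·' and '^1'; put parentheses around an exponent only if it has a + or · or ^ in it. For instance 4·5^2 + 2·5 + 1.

G_0=3  [base 2] 2 + 1  →[2↦3]→  3 + 1 = 4  −1 ⇒ G_1=3
G_1=3  [base 3] 3  →[3↦4]→  4 = 4  −1 ⇒ G_2=3
G_2=3  [base 4] 3  →[4↦5]→  3 = 3  −1 ⇒ G_3=2
G_3=2  [base 5] 2  →[5↦6]→  2 = 2  −1 ⇒ G_4=1

2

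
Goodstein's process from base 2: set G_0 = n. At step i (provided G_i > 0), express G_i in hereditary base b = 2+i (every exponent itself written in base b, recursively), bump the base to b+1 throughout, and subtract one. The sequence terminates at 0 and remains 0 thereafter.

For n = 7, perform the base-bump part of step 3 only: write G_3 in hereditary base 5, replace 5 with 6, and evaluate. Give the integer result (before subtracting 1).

46658

i=0: 7 = 2^2 + 2 + 1 (b=2); 2→3: 3^3 + 3 + 1 = 31; 31−1 = 30
i=1: 30 = 3^3 + 3 (b=3); 3→4: 4^4 + 4 = 260; 260−1 = 259
i=2: 259 = 4^4 + 3 (b=4); 4→5: 5^5 + 3 = 3128; 3128−1 = 3127
i=3: 3127 = 5^5 + 2 (b=5); 5→6: 6^6 + 2 = 46658; 46658−1 = 46657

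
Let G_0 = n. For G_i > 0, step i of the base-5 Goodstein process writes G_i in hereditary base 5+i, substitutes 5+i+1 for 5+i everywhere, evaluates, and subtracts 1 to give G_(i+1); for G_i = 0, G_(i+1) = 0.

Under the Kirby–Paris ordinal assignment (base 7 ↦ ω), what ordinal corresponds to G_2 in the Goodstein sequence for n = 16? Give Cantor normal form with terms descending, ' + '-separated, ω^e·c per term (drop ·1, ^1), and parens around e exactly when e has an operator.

ω·2 + 6

step 0: 16 = 3·5 + 1; sub 6 for 5: 3·6 + 1; = 19; G_1 = 19−1 = 18
step 1: 18 = 3·6; sub 7 for 6: 3·7; = 21; G_2 = 21−1 = 20
step 2: 20 = 2·7 + 6; sub 8 for 7: 2·8 + 6; = 22; G_3 = 22−1 = 21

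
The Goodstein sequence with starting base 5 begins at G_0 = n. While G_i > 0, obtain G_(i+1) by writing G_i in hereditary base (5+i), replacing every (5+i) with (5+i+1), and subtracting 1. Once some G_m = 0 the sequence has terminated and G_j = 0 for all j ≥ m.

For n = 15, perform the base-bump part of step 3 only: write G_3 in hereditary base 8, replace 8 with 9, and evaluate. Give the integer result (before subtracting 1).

G_0=15  [base 5] 3·5  →[5↦6]→  3·6 = 18  −1 ⇒ G_1=17
G_1=17  [base 6] 2·6 + 5  →[6↦7]→  2·7 + 5 = 19  −1 ⇒ G_2=18
G_2=18  [base 7] 2·7 + 4  →[7↦8]→  2·8 + 4 = 20  −1 ⇒ G_3=19

21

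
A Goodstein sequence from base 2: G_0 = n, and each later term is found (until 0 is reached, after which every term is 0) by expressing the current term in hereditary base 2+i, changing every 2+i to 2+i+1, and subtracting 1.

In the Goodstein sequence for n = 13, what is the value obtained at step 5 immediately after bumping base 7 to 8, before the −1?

base 2: 13 = 2^(2 + 1) + 2^2 + 1; at 3: 3^(3 + 1) + 3^3 + 1 = 109; next = 108
base 3: 108 = 3^(3 + 1) + 3^3; at 4: 4^(4 + 1) + 4^4 = 1280; next = 1279
base 4: 1279 = 4^(4 + 1) + 3·4^3 + 3·4^2 + 3·4 + 3; at 5: 5^(5 + 1) + 3·5^3 + 3·5^2 + 3·5 + 3 = 16093; next = 16092
base 5: 16092 = 5^(5 + 1) + 3·5^3 + 3·5^2 + 3·5 + 2; at 6: 6^(6 + 1) + 3·6^3 + 3·6^2 + 3·6 + 2 = 280712; next = 280711
base 6: 280711 = 6^(6 + 1) + 3·6^3 + 3·6^2 + 3·6 + 1; at 7: 7^(7 + 1) + 3·7^3 + 3·7^2 + 3·7 + 1 = 5765999; next = 5765998

134219480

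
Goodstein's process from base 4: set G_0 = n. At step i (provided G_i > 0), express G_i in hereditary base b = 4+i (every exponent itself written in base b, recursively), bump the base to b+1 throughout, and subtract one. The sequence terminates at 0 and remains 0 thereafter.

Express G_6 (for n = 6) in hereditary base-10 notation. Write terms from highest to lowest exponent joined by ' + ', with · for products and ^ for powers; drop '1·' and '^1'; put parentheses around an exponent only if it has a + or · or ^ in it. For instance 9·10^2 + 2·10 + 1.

3

base 4: 6 = 4 + 2; at 5: 5 + 2 = 7; next = 6
base 5: 6 = 5 + 1; at 6: 6 + 1 = 7; next = 6
base 6: 6 = 6; at 7: 7 = 7; next = 6
base 7: 6 = 6; at 8: 6 = 6; next = 5
base 8: 5 = 5; at 9: 5 = 5; next = 4
base 9: 4 = 4; at 10: 4 = 4; next = 3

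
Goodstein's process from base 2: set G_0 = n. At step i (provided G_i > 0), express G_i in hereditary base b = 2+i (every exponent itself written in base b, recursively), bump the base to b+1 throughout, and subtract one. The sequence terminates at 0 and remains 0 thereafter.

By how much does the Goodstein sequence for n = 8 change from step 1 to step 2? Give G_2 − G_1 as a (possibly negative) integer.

G_0=8  [base 2] 2^(2 + 1)  →[2↦3]→  3^(3 + 1) = 81  −1 ⇒ G_1=80
G_1=80  [base 3] 2·3^3 + 2·3^2 + 2·3 + 2  →[3↦4]→  2·4^4 + 2·4^2 + 2·4 + 2 = 554  −1 ⇒ G_2=553

473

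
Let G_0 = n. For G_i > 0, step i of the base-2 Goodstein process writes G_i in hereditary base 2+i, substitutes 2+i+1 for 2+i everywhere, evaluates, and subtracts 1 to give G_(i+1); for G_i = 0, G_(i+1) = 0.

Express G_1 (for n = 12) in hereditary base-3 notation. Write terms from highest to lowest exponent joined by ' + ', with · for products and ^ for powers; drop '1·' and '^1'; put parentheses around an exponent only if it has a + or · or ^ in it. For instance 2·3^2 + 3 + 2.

G_0=12  [base 2] 2^(2 + 1) + 2^2  →[2↦3]→  3^(3 + 1) + 3^3 = 108  −1 ⇒ G_1=107
G_1=107  [base 3] 3^(3 + 1) + 2·3^2 + 2·3 + 2  →[3↦4]→  4^(4 + 1) + 2·4^2 + 2·4 + 2 = 1066  −1 ⇒ G_2=1065

3^(3 + 1) + 2·3^2 + 2·3 + 2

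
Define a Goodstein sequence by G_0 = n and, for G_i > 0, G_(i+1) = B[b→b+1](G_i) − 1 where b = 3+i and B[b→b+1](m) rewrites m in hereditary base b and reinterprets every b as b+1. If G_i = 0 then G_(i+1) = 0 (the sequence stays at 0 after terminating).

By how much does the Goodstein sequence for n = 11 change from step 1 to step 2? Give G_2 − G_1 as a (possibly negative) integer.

8

G_0 = 11. HB_3(11) = 3^2 + 2. Bump = 18. G_1 = 17.
G_1 = 17. HB_4(17) = 4^2 + 1. Bump = 26. G_2 = 25.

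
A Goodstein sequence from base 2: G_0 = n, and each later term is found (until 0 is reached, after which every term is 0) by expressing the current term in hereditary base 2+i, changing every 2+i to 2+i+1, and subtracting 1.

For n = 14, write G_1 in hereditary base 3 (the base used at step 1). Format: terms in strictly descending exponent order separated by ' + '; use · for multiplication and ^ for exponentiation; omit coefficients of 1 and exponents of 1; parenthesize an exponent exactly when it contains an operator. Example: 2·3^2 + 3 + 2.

G_0=14  [base 2] 2^(2 + 1) + 2^2 + 2  →[2↦3]→  3^(3 + 1) + 3^3 + 3 = 111  −1 ⇒ G_1=110
G_1=110  [base 3] 3^(3 + 1) + 3^3 + 2  →[3↦4]→  4^(4 + 1) + 4^4 + 2 = 1282  −1 ⇒ G_2=1281

3^(3 + 1) + 3^3 + 2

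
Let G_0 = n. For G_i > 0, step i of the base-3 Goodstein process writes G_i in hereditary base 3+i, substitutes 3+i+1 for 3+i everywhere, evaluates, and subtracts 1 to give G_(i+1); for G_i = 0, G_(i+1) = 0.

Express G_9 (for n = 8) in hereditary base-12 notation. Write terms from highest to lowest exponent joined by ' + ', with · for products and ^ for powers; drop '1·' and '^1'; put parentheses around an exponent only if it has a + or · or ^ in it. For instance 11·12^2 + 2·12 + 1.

8 —HB3→ 2·3 + 2 —bump→ 2·4 + 2 = 10 —(−1)→ 9
9 —HB4→ 2·4 + 1 —bump→ 2·5 + 1 = 11 —(−1)→ 10
10 —HB5→ 2·5 —bump→ 2·6 = 12 —(−1)→ 11
11 —HB6→ 6 + 5 —bump→ 7 + 5 = 12 —(−1)→ 11
11 —HB7→ 7 + 4 —bump→ 8 + 4 = 12 —(−1)→ 11
11 —HB8→ 8 + 3 —bump→ 9 + 3 = 12 —(−1)→ 11
11 —HB9→ 9 + 2 —bump→ 10 + 2 = 12 —(−1)→ 11
11 —HB10→ 10 + 1 —bump→ 11 + 1 = 12 —(−1)→ 11
11 —HB11→ 11 —bump→ 12 = 12 —(−1)→ 11

11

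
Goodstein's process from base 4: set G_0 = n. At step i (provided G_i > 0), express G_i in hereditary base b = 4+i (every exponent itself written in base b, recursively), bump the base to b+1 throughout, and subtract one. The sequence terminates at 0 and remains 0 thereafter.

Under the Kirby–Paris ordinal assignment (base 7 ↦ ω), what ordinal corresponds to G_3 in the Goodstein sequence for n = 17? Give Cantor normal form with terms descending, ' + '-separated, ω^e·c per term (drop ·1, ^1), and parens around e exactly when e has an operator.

17 —HB4→ 4^2 + 1 —bump→ 5^2 + 1 = 26 —(−1)→ 25
25 —HB5→ 5^2 —bump→ 6^2 = 36 —(−1)→ 35
35 —HB6→ 5·6 + 5 —bump→ 5·7 + 5 = 40 —(−1)→ 39
39 —HB7→ 5·7 + 4 —bump→ 5·8 + 4 = 44 —(−1)→ 43

ω·5 + 4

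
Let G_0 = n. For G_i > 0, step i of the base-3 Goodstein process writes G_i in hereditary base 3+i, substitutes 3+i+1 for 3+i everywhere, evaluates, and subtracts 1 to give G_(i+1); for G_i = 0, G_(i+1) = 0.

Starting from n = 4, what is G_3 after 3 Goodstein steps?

G_0=4  [base 3] 3 + 1  →[3↦4]→  4 + 1 = 5  −1 ⇒ G_1=4
G_1=4  [base 4] 4  →[4↦5]→  5 = 5  −1 ⇒ G_2=4
G_2=4  [base 5] 4  →[5↦6]→  4 = 4  −1 ⇒ G_3=3
G_3=3  [base 6] 3  →[6↦7]→  3 = 3  −1 ⇒ G_4=2

3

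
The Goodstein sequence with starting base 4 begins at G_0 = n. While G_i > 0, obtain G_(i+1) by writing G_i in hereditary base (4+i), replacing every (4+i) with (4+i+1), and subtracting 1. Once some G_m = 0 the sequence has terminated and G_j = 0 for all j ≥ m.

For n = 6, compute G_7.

2

6 —HB4→ 4 + 2 —bump→ 5 + 2 = 7 —(−1)→ 6
6 —HB5→ 5 + 1 —bump→ 6 + 1 = 7 —(−1)→ 6
6 —HB6→ 6 —bump→ 7 = 7 —(−1)→ 6
6 —HB7→ 6 —bump→ 6 = 6 —(−1)→ 5
5 —HB8→ 5 —bump→ 5 = 5 —(−1)→ 4
4 —HB9→ 4 —bump→ 4 = 4 —(−1)→ 3
3 —HB10→ 3 —bump→ 3 = 3 —(−1)→ 2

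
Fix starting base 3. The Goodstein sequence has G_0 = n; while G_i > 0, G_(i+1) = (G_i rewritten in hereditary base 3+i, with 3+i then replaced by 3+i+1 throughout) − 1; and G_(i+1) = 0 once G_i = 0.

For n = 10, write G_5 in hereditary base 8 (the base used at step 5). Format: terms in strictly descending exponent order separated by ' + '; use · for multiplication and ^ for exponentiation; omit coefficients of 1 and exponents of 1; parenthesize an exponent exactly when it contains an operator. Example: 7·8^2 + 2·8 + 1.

4·8 + 1

[0] 10 ≡ 3^2 + 1 (base 3). Lift 4: 17. −1: 16.
[1] 16 ≡ 4^2 (base 4). Lift 5: 25. −1: 24.
[2] 24 ≡ 4·5 + 4 (base 5). Lift 6: 28. −1: 27.
[3] 27 ≡ 4·6 + 3 (base 6). Lift 7: 31. −1: 30.
[4] 30 ≡ 4·7 + 2 (base 7). Lift 8: 34. −1: 33.
[5] 33 ≡ 4·8 + 1 (base 8). Lift 9: 37. −1: 36.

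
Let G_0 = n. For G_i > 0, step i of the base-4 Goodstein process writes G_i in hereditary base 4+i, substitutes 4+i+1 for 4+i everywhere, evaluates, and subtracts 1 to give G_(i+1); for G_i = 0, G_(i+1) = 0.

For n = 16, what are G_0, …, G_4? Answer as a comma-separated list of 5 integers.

16, 24, 27, 30, 33

G_0=16  [base 4] 4^2  →[4↦5]→  5^2 = 25  −1 ⇒ G_1=24
G_1=24  [base 5] 4·5 + 4  →[5↦6]→  4·6 + 4 = 28  −1 ⇒ G_2=27
G_2=27  [base 6] 4·6 + 3  →[6↦7]→  4·7 + 3 = 31  −1 ⇒ G_3=30
G_3=30  [base 7] 4·7 + 2  →[7↦8]→  4·8 + 2 = 34  −1 ⇒ G_4=33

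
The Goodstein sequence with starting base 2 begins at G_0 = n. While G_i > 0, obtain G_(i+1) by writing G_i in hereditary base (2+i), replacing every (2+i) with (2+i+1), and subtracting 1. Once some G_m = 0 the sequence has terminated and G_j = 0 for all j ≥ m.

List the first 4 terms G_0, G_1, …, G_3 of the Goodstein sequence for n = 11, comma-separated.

11, 84, 1027, 15627

i=0: 11 = 2^(2 + 1) + 2 + 1 (b=2); 2→3: 3^(3 + 1) + 3 + 1 = 85; 85−1 = 84
i=1: 84 = 3^(3 + 1) + 3 (b=3); 3→4: 4^(4 + 1) + 4 = 1028; 1028−1 = 1027
i=2: 1027 = 4^(4 + 1) + 3 (b=4); 4→5: 5^(5 + 1) + 3 = 15628; 15628−1 = 15627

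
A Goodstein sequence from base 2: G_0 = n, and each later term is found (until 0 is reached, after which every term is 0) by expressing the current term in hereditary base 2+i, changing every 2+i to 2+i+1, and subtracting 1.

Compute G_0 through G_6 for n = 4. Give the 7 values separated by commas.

4, 26, 41, 60, 83, 109, 139

G_0=4  [base 2] 2^2  →[2↦3]→  3^3 = 27  −1 ⇒ G_1=26
G_1=26  [base 3] 2·3^2 + 2·3 + 2  →[3↦4]→  2·4^2 + 2·4 + 2 = 42  −1 ⇒ G_2=41
G_2=41  [base 4] 2·4^2 + 2·4 + 1  →[4↦5]→  2·5^2 + 2·5 + 1 = 61  −1 ⇒ G_3=60
G_3=60  [base 5] 2·5^2 + 2·5  →[5↦6]→  2·6^2 + 2·6 = 84  −1 ⇒ G_4=83
G_4=83  [base 6] 2·6^2 + 6 + 5  →[6↦7]→  2·7^2 + 7 + 5 = 110  −1 ⇒ G_5=109
G_5=109  [base 7] 2·7^2 + 7 + 4  →[7↦8]→  2·8^2 + 8 + 4 = 140  −1 ⇒ G_6=139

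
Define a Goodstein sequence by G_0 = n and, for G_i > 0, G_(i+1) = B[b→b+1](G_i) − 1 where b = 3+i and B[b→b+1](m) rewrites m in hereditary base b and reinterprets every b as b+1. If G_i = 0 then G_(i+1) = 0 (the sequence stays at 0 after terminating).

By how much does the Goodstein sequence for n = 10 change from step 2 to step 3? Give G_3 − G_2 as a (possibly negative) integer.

10 —HB3→ 3^2 + 1 —bump→ 4^2 + 1 = 17 —(−1)→ 16
16 —HB4→ 4^2 —bump→ 5^2 = 25 —(−1)→ 24
24 —HB5→ 4·5 + 4 —bump→ 4·6 + 4 = 28 —(−1)→ 27

3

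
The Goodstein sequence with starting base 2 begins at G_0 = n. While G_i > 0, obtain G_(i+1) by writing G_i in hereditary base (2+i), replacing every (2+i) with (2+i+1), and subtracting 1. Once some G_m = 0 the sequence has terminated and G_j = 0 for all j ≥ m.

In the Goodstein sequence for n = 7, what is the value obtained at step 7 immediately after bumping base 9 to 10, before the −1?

(0) 7|_2 = 2^2 + 2 + 1 ↦ 3^3 + 3 + 1|_3 = 31 ⇒ 30
(1) 30|_3 = 3^3 + 3 ↦ 4^4 + 4|_4 = 260 ⇒ 259
(2) 259|_4 = 4^4 + 3 ↦ 5^5 + 3|_5 = 3128 ⇒ 3127
(3) 3127|_5 = 5^5 + 2 ↦ 6^6 + 2|_6 = 46658 ⇒ 46657
(4) 46657|_6 = 6^6 + 1 ↦ 7^7 + 1|_7 = 823544 ⇒ 823543
(5) 823543|_7 = 7^7 ↦ 8^8|_8 = 16777216 ⇒ 16777215
(6) 16777215|_8 = 7·8^7 + 7·8^6 + 7·8^5 + 7·8^4 + 7·8^3 + 7·8^2 + 7·8 + 7 ↦ 7·9^7 + 7·9^6 + 7·9^5 + 7·9^4 + 7·9^3 + 7·9^2 + 7·9 + 7|_9 = 37665880 ⇒ 37665879
(7) 37665879|_9 = 7·9^7 + 7·9^6 + 7·9^5 + 7·9^4 + 7·9^3 + 7·9^2 + 7·9 + 6 ↦ 7·10^7 + 7·10^6 + 7·10^5 + 7·10^4 + 7·10^3 + 7·10^2 + 7·10 + 6|_10 = 77777776 ⇒ 77777775

77777776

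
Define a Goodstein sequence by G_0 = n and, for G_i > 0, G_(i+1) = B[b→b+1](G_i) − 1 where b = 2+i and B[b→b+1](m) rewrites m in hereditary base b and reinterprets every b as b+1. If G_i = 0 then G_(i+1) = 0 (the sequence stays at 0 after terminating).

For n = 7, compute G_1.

30

(0) 7|_2 = 2^2 + 2 + 1 ↦ 3^3 + 3 + 1|_3 = 31 ⇒ 30
(1) 30|_3 = 3^3 + 3 ↦ 4^4 + 4|_4 = 260 ⇒ 259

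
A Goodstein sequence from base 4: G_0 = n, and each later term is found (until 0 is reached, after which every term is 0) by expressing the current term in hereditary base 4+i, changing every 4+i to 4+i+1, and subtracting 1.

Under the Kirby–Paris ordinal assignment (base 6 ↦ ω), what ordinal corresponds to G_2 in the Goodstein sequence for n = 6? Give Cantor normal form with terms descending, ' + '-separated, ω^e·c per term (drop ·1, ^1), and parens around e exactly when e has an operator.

ω

6 —HB4→ 4 + 2 —bump→ 5 + 2 = 7 —(−1)→ 6
6 —HB5→ 5 + 1 —bump→ 6 + 1 = 7 —(−1)→ 6
6 —HB6→ 6 —bump→ 7 = 7 —(−1)→ 6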